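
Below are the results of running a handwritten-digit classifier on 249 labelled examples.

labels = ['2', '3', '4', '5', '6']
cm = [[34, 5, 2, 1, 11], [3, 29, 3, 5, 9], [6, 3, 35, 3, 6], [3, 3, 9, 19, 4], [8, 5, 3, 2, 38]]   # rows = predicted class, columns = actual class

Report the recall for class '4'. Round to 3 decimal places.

recall = TP/(TP+FN).
4: TP=35, FN=2+3+9+3=17 → 35/52 = 0.6731

0.673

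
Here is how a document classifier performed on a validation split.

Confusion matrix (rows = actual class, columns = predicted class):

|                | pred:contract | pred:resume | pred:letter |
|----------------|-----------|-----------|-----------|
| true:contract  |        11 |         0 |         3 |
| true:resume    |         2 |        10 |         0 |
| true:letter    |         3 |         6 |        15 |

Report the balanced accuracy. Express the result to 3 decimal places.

0.748

Balanced accuracy = mean of per-class recall.
  contract: recall = 11/14 = 0.7857
  resume: recall = 10/12 = 0.8333
  letter: recall = 15/24 = 0.6250
Mean = (0.7857 + 0.8333 + 0.6250) / 3 = 0.748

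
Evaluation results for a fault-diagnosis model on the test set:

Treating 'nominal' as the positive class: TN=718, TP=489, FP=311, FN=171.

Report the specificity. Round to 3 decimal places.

Specificity = TN/(TN+FP) = 718/(718+311) = 0.698

0.698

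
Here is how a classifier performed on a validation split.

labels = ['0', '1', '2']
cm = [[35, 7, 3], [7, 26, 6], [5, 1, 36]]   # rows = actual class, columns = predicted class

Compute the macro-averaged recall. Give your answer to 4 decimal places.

0.7672

Per-class recall (TP/(TP+FN)):
  0: TP=35, FN=7+3=10 → 35/45 = 0.77778
  1: TP=26, FN=7+6=13 → 26/39 = 0.66667
  2: TP=36, FN=5+1=6 → 36/42 = 0.85714
Macro-recall = mean = (0.77778 + 0.66667 + 0.85714) / 3 = 0.7672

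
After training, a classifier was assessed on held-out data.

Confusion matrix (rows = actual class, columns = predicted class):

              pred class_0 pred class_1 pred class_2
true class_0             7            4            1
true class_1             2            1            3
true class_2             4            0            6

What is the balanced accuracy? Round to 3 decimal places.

Balanced accuracy = mean of per-class recall.
  class_0: recall = 7/12 = 0.5833
  class_1: recall = 1/6 = 0.1667
  class_2: recall = 6/10 = 0.6000
Mean = (0.5833 + 0.1667 + 0.6000) / 3 = 0.450

0.450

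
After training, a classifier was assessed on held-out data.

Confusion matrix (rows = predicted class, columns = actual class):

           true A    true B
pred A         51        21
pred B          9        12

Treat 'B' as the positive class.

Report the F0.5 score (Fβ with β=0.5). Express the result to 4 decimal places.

0.5128

Fβ = (1+β²)·TP / ((1+β²)·TP + β²·FN + FP), with β²=1/4
= 1.25·12 / (1.25·12 + 0.25·21 + 9) = 0.5128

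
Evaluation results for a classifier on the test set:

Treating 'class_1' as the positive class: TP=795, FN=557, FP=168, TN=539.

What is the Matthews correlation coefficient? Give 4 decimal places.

MCC = (TP·TN − FP·FN) / √((TP+FP)(TP+FN)(TN+FP)(TN+FN))
Numerator = 795·539 − 168·557 = 334929
Denominator = √(963·1352·707·1096) = √1008864747072 = 1004422.5939
MCC = 334929 / 1004422.5939 = 0.3335

0.3335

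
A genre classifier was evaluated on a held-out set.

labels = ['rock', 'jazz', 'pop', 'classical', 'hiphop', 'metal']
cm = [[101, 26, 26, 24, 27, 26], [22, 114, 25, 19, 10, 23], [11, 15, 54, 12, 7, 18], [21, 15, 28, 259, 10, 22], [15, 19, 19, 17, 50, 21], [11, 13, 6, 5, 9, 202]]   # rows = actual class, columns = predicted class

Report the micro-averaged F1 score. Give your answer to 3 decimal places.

0.599

Micro-averaging pools counts across classes: ΣTP=780, ΣFP=522, ΣFN=522.
Micro-F1 score = 2·TP/(2·TP+FP+FN) on pooled counts = 0.599 (equals overall accuracy in single-label multiclass).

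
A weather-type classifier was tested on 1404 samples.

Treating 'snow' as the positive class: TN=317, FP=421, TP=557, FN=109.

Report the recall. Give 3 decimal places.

0.836

Recall = TP/(TP+FN) = 557/(557+109) = 557/666 = 0.836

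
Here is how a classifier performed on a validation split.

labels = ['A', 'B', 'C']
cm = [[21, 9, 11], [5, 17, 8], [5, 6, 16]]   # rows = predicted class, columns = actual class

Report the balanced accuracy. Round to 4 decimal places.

Balanced accuracy = mean of per-class recall.
  A: recall = 21/31 = 0.67742
  B: recall = 17/32 = 0.53125
  C: recall = 16/35 = 0.45714
Mean = (0.67742 + 0.53125 + 0.45714) / 3 = 0.5553

0.5553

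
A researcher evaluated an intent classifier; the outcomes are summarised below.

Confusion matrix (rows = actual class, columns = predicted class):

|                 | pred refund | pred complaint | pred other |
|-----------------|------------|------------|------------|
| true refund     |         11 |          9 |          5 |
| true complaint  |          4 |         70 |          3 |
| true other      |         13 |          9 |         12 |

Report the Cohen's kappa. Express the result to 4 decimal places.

0.4344

Observed agreement pₒ = trace/N = 93/136 = 0.68382
Expected agreement pₑ = Σ (rowᵢ·colᵢ)/N² = (25·28 + 77·88 + 34·20)/136² = 0.44096
κ = (pₒ − pₑ)/(1 − pₑ) = (0.68382 − 0.44096)/(1 − 0.44096) = 0.4344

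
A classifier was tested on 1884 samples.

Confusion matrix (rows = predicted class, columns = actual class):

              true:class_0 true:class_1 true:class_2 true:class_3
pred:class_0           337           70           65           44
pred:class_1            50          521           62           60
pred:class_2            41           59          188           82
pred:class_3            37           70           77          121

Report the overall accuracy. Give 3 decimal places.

0.619

Accuracy = trace / total = (337+521+188+121=1167) / 1884 = 1167/1884 = 0.619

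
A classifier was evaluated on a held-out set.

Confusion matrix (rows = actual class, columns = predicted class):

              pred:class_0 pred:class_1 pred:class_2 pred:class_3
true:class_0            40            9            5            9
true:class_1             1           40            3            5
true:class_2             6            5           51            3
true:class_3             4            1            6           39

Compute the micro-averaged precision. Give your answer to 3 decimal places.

Micro-averaging pools counts across classes: ΣTP=170, ΣFP=57, ΣFN=57.
Micro-precision = TP/(TP+FP) on pooled counts = 0.749 (equals overall accuracy in single-label multiclass).

0.749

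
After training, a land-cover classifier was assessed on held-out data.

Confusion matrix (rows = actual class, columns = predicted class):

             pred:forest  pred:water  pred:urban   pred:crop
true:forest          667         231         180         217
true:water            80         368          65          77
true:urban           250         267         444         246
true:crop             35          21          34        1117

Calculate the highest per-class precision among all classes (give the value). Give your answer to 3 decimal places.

0.674

Per-class precision (TP/(TP+FP)):
  forest: TP=667, FP=80+250+35=365 → 667/1032 = 0.6463
  water: TP=368, FP=231+267+21=519 → 368/887 = 0.4149
  urban: TP=444, FP=180+65+34=279 → 444/723 = 0.6141
  crop: TP=1117, FP=217+77+246=540 → 1117/1657 = 0.6741
Highest is class 'crop' with precision = 0.674.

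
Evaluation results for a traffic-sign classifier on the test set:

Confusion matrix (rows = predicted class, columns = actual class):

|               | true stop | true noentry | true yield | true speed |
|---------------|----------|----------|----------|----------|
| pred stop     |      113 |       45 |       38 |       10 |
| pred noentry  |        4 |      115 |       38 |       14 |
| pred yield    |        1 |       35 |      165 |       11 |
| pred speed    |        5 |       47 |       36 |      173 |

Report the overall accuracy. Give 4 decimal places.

Accuracy = trace / total = (113+115+165+173=566) / 850 = 566/850 = 0.6659

0.6659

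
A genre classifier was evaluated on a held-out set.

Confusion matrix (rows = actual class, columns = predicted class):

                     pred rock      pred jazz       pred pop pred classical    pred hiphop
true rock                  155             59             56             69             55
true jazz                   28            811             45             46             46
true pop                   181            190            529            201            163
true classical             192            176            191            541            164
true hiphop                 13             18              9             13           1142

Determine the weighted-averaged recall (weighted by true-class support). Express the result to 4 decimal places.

Per-class recall (TP/(TP+FN)):
  rock: TP=155, FN=59+56+69+55=239 → 155/394 = 0.39340
  jazz: TP=811, FN=28+45+46+46=165 → 811/976 = 0.83094
  pop: TP=529, FN=181+190+201+163=735 → 529/1264 = 0.41851
  classical: TP=541, FN=192+176+191+164=723 → 541/1264 = 0.42801
  hiphop: TP=1142, FN=13+18+9+13=53 → 1142/1195 = 0.95565
Weighted-recall = Σ (supportᵢ/N)·recallᵢ with N=5093: (394/5093)·0.39340 + (976/5093)·0.83094 + (1264/5093)·0.41851 + (1264/5093)·0.42801 + (1195/5093)·0.95565 = 0.6240

0.6240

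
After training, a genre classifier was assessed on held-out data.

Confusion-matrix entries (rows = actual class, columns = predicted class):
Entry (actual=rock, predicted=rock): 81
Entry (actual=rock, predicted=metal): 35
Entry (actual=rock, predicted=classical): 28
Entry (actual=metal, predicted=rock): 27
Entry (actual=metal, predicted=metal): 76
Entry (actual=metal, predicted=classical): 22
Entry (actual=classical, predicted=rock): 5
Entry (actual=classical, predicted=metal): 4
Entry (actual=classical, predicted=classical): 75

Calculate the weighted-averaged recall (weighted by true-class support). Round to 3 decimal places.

0.657

Per-class recall (TP/(TP+FN)):
  rock: TP=81, FN=35+28=63 → 81/144 = 0.5625
  metal: TP=76, FN=27+22=49 → 76/125 = 0.6080
  classical: TP=75, FN=5+4=9 → 75/84 = 0.8929
Weighted-recall = Σ (supportᵢ/N)·recallᵢ with N=353: (144/353)·0.5625 + (125/353)·0.6080 + (84/353)·0.8929 = 0.657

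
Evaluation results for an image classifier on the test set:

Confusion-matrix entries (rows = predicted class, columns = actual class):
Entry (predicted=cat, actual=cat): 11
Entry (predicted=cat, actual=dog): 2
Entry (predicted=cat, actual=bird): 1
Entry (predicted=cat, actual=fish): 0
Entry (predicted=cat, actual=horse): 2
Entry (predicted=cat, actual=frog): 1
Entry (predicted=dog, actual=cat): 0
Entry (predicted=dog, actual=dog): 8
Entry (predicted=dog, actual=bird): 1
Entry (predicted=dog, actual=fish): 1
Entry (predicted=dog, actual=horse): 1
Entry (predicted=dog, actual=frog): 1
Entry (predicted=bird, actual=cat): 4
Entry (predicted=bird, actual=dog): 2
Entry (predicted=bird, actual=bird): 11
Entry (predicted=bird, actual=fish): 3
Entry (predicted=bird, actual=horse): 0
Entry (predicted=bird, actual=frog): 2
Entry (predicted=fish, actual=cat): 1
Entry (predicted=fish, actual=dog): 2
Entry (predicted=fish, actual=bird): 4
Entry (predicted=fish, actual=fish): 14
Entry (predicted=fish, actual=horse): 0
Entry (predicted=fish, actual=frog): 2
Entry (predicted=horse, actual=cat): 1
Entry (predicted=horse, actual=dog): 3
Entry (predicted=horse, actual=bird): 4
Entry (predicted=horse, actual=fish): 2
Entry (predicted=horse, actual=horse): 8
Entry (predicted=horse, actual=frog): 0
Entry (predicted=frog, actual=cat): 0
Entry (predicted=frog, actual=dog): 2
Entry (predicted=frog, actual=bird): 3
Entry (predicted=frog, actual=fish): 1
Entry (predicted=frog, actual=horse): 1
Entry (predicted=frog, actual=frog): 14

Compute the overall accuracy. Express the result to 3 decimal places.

0.584

Accuracy = trace / total = (11+8+11+14+8+14=66) / 113 = 66/113 = 0.584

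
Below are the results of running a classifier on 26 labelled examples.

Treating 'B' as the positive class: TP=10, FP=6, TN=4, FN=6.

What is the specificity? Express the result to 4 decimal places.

0.4000

Specificity = TN/(TN+FP) = 4/(4+6) = 0.4000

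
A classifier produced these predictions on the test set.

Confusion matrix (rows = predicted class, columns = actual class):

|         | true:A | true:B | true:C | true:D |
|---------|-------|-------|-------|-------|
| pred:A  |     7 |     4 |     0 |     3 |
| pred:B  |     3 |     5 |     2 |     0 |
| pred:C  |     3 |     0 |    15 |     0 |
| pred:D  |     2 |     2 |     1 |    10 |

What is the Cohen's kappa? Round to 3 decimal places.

0.527

Observed agreement pₒ = trace/N = 37/57 = 0.6491
Expected agreement pₑ = Σ (rowᵢ·colᵢ)/N² = (15·14 + 11·10 + 18·18 + 13·15)/57² = 0.2582
κ = (pₒ − pₑ)/(1 − pₑ) = (0.6491 − 0.2582)/(1 − 0.2582) = 0.527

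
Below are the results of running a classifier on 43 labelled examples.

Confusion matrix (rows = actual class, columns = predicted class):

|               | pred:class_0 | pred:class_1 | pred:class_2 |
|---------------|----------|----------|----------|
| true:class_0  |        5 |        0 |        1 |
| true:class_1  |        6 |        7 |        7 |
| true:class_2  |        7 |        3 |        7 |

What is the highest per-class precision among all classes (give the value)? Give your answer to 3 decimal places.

Per-class precision (TP/(TP+FP)):
  class_0: TP=5, FP=6+7=13 → 5/18 = 0.2778
  class_1: TP=7, FP=0+3=3 → 7/10 = 0.7000
  class_2: TP=7, FP=1+7=8 → 7/15 = 0.4667
Highest is class 'class_1' with precision = 0.700.

0.700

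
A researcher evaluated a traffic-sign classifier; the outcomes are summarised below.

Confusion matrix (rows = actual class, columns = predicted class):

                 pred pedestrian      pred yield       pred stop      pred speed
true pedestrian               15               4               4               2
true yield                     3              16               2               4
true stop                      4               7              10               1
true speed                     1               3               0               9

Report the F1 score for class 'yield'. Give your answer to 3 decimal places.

0.582

One-vs-rest for 'yield': TP = diagonal; FP = other classes predicted 'yield'; FN = 'yield' predicted as other.
F1 score = 2·TP/(2·TP+FP+FN).
yield: TP=16, FP=4+7+3=14, FN=3+2+4=9 → 32/55 = 0.5818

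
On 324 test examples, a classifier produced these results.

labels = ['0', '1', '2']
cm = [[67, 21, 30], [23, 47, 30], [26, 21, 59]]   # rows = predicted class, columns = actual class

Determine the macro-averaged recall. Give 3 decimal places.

0.534

Per-class recall (TP/(TP+FN)):
  0: TP=67, FN=23+26=49 → 67/116 = 0.5776
  1: TP=47, FN=21+21=42 → 47/89 = 0.5281
  2: TP=59, FN=30+30=60 → 59/119 = 0.4958
Macro-recall = mean = (0.5776 + 0.5281 + 0.4958) / 3 = 0.534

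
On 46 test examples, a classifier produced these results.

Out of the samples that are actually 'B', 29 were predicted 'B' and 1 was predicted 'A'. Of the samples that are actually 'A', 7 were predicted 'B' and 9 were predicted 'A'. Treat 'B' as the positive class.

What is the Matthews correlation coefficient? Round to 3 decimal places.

0.611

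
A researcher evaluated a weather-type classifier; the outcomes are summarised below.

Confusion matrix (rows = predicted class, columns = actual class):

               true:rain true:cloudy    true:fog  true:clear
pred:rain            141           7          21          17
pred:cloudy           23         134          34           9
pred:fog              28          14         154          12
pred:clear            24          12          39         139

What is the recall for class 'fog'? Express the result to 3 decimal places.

0.621

Treat 'fog' as positive and all other classes as negative.
recall = TP/(TP+FN).
fog: TP=154, FN=21+34+39=94 → 154/248 = 0.6210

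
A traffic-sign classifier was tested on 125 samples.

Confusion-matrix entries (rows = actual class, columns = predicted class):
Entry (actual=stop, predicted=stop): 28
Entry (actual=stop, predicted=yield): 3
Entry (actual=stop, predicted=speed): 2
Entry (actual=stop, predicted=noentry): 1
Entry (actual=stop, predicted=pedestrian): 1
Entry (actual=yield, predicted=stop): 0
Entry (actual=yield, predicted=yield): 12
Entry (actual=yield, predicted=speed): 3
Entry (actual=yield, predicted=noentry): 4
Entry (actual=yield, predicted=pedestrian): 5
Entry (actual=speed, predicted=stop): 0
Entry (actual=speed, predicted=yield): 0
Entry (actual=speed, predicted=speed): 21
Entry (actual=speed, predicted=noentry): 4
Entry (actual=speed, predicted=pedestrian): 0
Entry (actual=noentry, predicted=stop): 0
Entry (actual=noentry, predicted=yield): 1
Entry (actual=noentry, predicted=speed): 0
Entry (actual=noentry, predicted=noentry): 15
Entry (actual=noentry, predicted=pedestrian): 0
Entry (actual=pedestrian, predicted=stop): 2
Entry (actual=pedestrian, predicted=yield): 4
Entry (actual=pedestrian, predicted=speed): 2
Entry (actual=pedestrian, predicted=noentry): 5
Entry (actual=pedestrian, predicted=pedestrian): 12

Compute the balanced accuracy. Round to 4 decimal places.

0.7115

Balanced accuracy = mean of per-class recall.
  stop: recall = 28/35 = 0.80000
  yield: recall = 12/24 = 0.50000
  speed: recall = 21/25 = 0.84000
  noentry: recall = 15/16 = 0.93750
  pedestrian: recall = 12/25 = 0.48000
Mean = (0.80000 + 0.50000 + 0.84000 + 0.93750 + 0.48000) / 5 = 0.7115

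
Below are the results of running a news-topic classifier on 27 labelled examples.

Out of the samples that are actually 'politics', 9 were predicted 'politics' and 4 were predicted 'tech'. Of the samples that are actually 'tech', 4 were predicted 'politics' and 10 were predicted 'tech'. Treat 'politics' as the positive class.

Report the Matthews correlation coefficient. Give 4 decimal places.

0.4066

MCC = (TP·TN − FP·FN) / √((TP+FP)(TP+FN)(TN+FP)(TN+FN))
Numerator = 9·10 − 4·4 = 74
Denominator = √(13·13·14·14) = √33124 = 182.0000
MCC = 74 / 182.0000 = 0.4066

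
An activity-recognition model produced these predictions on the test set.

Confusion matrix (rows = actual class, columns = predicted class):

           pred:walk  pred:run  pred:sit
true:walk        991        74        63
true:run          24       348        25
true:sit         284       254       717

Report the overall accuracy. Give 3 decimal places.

Accuracy = trace / total = (991+348+717=2056) / 2780 = 2056/2780 = 0.740

0.740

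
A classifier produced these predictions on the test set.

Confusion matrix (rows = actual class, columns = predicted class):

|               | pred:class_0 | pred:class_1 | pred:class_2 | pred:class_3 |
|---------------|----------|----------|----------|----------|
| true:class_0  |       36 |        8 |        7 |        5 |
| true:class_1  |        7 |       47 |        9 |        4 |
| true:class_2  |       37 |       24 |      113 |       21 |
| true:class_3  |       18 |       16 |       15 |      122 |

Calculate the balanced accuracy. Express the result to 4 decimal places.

0.6593

Balanced accuracy = mean of per-class recall.
  class_0: recall = 36/56 = 0.64286
  class_1: recall = 47/67 = 0.70149
  class_2: recall = 113/195 = 0.57949
  class_3: recall = 122/171 = 0.71345
Mean = (0.64286 + 0.70149 + 0.57949 + 0.71345) / 4 = 0.6593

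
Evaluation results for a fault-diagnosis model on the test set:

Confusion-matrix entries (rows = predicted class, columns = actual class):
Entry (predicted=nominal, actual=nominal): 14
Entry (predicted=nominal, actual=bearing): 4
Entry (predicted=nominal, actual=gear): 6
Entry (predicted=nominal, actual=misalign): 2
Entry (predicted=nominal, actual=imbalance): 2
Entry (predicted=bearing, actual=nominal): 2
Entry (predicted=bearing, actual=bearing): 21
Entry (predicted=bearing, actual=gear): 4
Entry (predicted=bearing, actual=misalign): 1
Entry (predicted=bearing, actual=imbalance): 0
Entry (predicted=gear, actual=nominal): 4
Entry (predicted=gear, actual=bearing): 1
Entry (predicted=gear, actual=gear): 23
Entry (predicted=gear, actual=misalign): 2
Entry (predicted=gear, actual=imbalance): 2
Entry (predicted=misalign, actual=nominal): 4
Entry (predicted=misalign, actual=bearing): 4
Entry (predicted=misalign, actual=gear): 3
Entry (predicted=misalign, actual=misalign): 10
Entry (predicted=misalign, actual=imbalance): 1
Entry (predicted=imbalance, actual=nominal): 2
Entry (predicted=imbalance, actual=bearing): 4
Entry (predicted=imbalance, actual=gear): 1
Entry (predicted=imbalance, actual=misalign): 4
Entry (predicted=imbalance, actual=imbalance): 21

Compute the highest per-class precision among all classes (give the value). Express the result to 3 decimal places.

Per-class precision (TP/(TP+FP)):
  nominal: TP=14, FP=4+6+2+2=14 → 14/28 = 0.5000
  bearing: TP=21, FP=2+4+1+0=7 → 21/28 = 0.7500
  gear: TP=23, FP=4+1+2+2=9 → 23/32 = 0.7188
  misalign: TP=10, FP=4+4+3+1=12 → 10/22 = 0.4545
  imbalance: TP=21, FP=2+4+1+4=11 → 21/32 = 0.6563
Highest is class 'bearing' with precision = 0.750.

0.750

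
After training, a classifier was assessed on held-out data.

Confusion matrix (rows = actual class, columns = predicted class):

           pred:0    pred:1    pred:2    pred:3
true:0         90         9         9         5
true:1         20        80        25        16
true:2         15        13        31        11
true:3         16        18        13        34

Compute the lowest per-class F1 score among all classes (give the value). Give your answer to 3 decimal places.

Per-class F1 score (2·TP/(2·TP+FP+FN)):
  0: TP=90, FP=20+15+16=51, FN=9+9+5=23 → 180/254 = 0.7087
  1: TP=80, FP=9+13+18=40, FN=20+25+16=61 → 160/261 = 0.6130
  2: TP=31, FP=9+25+13=47, FN=15+13+11=39 → 62/148 = 0.4189
  3: TP=34, FP=5+16+11=32, FN=16+18+13=47 → 68/147 = 0.4626
Lowest is class '2' with F1 score = 0.419.

0.419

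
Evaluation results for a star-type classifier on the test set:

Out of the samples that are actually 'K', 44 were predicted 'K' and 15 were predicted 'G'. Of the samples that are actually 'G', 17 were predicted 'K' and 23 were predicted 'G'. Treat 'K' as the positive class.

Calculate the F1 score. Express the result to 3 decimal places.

0.733

Precision = TP/(TP+FP) = 44/61 = 0.7213
Recall = TP/(TP+FN) = 44/59 = 0.7458
F1 = 2·TP/(2·TP+FP+FN) = 88/120 = 0.733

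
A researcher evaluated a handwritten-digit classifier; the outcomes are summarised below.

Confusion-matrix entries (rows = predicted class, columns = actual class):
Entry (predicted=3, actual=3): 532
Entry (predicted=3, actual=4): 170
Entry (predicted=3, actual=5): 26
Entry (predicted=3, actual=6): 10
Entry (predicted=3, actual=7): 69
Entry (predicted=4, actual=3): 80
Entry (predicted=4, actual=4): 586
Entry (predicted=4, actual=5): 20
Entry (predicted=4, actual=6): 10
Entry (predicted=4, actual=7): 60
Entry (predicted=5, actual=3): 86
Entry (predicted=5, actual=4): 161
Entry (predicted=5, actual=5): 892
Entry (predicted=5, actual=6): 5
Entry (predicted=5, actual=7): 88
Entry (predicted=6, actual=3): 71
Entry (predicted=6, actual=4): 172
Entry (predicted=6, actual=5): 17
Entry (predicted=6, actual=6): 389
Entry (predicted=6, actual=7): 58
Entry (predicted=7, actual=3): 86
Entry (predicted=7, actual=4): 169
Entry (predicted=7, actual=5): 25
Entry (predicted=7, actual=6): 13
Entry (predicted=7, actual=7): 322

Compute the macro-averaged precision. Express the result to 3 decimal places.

Per-class precision (TP/(TP+FP)):
  3: TP=532, FP=170+26+10+69=275 → 532/807 = 0.6592
  4: TP=586, FP=80+20+10+60=170 → 586/756 = 0.7751
  5: TP=892, FP=86+161+5+88=340 → 892/1232 = 0.7240
  6: TP=389, FP=71+172+17+58=318 → 389/707 = 0.5502
  7: TP=322, FP=86+169+25+13=293 → 322/615 = 0.5236
Macro-precision = mean = (0.6592 + 0.7751 + 0.7240 + 0.5502 + 0.5236) / 5 = 0.646

0.646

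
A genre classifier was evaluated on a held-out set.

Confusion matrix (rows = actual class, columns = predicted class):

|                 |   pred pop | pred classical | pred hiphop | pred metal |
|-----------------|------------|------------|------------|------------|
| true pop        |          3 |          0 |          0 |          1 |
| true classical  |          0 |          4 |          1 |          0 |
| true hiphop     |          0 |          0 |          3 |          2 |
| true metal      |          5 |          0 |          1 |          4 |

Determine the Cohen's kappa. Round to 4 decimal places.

Observed agreement pₒ = trace/N = 14/24 = 0.58333
Expected agreement pₑ = Σ (rowᵢ·colᵢ)/N² = (4·8 + 5·4 + 5·5 + 10·7)/24² = 0.25521
κ = (pₒ − pₑ)/(1 − pₑ) = (0.58333 − 0.25521)/(1 − 0.25521) = 0.4406

0.4406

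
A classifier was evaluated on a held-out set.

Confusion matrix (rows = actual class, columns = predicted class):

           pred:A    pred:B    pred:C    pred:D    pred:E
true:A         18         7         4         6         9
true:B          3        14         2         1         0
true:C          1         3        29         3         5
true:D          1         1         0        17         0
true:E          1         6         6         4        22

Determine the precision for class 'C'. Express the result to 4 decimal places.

0.7073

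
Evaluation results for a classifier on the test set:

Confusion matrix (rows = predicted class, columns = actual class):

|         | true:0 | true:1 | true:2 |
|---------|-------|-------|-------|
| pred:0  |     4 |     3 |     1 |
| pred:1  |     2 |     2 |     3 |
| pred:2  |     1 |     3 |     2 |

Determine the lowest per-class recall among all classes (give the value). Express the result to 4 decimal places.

Per-class recall (TP/(TP+FN)):
  0: TP=4, FN=2+1=3 → 4/7 = 0.57143
  1: TP=2, FN=3+3=6 → 2/8 = 0.25000
  2: TP=2, FN=1+3=4 → 2/6 = 0.33333
Lowest is class '1' with recall = 0.2500.

0.2500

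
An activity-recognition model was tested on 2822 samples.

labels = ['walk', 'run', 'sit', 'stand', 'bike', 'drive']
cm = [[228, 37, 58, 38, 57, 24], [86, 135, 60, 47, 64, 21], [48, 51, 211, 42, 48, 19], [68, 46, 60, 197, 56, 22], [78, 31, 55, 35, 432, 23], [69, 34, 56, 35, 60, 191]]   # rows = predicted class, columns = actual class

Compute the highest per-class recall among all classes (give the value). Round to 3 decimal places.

Per-class recall (TP/(TP+FN)):
  walk: TP=228, FN=86+48+68+78+69=349 → 228/577 = 0.3951
  run: TP=135, FN=37+51+46+31+34=199 → 135/334 = 0.4042
  sit: TP=211, FN=58+60+60+55+56=289 → 211/500 = 0.4220
  stand: TP=197, FN=38+47+42+35+35=197 → 197/394 = 0.5000
  bike: TP=432, FN=57+64+48+56+60=285 → 432/717 = 0.6025
  drive: TP=191, FN=24+21+19+22+23=109 → 191/300 = 0.6367
Highest is class 'drive' with recall = 0.637.

0.637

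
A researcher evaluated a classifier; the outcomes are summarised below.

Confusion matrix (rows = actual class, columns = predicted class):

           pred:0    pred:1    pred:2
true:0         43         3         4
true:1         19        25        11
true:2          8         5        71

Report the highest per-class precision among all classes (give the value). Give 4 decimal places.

0.8256

Per-class precision (TP/(TP+FP)):
  0: TP=43, FP=19+8=27 → 43/70 = 0.61429
  1: TP=25, FP=3+5=8 → 25/33 = 0.75758
  2: TP=71, FP=4+11=15 → 71/86 = 0.82558
Highest is class '2' with precision = 0.8256.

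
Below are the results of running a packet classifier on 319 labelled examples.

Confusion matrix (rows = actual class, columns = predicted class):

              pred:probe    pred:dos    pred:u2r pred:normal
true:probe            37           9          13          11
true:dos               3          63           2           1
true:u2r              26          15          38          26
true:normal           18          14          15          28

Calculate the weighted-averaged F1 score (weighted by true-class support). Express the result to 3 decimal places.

Per-class F1 score (2·TP/(2·TP+FP+FN)):
  probe: TP=37, FP=3+26+18=47, FN=9+13+11=33 → 74/154 = 0.4805
  dos: TP=63, FP=9+15+14=38, FN=3+2+1=6 → 126/170 = 0.7412
  u2r: TP=38, FP=13+2+15=30, FN=26+15+26=67 → 76/173 = 0.4393
  normal: TP=28, FP=11+1+26=38, FN=18+14+15=47 → 56/141 = 0.3972
Weighted-F1 score = Σ (supportᵢ/N)·F1 scoreᵢ with N=319: (70/319)·0.4805 + (69/319)·0.7412 + (105/319)·0.4393 + (75/319)·0.3972 = 0.504

0.504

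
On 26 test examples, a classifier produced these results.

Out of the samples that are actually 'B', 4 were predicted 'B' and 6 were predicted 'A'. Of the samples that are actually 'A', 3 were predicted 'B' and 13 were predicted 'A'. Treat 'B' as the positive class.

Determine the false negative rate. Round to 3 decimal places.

0.600

FNR = FN/(FN+TP) = 6/(6+4) = 0.600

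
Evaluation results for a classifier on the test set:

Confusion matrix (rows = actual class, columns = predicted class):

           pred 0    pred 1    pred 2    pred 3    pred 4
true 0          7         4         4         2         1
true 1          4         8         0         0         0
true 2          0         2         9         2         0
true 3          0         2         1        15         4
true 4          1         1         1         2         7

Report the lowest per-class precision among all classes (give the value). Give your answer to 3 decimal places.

0.471

Per-class precision (TP/(TP+FP)):
  0: TP=7, FP=4+0+0+1=5 → 7/12 = 0.5833
  1: TP=8, FP=4+2+2+1=9 → 8/17 = 0.4706
  2: TP=9, FP=4+0+1+1=6 → 9/15 = 0.6000
  3: TP=15, FP=2+0+2+2=6 → 15/21 = 0.7143
  4: TP=7, FP=1+0+0+4=5 → 7/12 = 0.5833
Lowest is class '1' with precision = 0.471.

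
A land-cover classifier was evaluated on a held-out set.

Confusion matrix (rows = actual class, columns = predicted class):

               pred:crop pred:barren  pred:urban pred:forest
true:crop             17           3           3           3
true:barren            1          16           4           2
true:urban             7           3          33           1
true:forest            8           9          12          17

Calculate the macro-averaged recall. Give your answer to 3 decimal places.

0.617

Per-class recall (TP/(TP+FN)):
  crop: TP=17, FN=3+3+3=9 → 17/26 = 0.6538
  barren: TP=16, FN=1+4+2=7 → 16/23 = 0.6957
  urban: TP=33, FN=7+3+1=11 → 33/44 = 0.7500
  forest: TP=17, FN=8+9+12=29 → 17/46 = 0.3696
Macro-recall = mean = (0.6538 + 0.6957 + 0.7500 + 0.3696) / 4 = 0.617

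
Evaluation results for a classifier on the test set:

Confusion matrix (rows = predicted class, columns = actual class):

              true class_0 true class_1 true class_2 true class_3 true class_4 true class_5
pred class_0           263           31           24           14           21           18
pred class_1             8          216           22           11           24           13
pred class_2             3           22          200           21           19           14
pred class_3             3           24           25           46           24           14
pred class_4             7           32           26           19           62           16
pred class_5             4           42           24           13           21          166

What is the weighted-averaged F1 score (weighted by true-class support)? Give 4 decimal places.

0.6269

Per-class F1 score (2·TP/(2·TP+FP+FN)):
  class_0: TP=263, FP=31+24+14+21+18=108, FN=8+3+3+7+4=25 → 526/659 = 0.79818
  class_1: TP=216, FP=8+22+11+24+13=78, FN=31+22+24+32+42=151 → 432/661 = 0.65356
  class_2: TP=200, FP=3+22+21+19+14=79, FN=24+22+25+26+24=121 → 400/600 = 0.66667
  class_3: TP=46, FP=3+24+25+24+14=90, FN=14+11+21+19+13=78 → 92/260 = 0.35385
  class_4: TP=62, FP=7+32+26+19+16=100, FN=21+24+19+24+21=109 → 124/333 = 0.37237
  class_5: TP=166, FP=4+42+24+13+21=104, FN=18+13+14+14+16=75 → 332/511 = 0.64971
Weighted-F1 score = Σ (supportᵢ/N)·F1 scoreᵢ with N=1512: (288/1512)·0.79818 + (367/1512)·0.65356 + (321/1512)·0.66667 + (124/1512)·0.35385 + (171/1512)·0.37237 + (241/1512)·0.64971 = 0.6269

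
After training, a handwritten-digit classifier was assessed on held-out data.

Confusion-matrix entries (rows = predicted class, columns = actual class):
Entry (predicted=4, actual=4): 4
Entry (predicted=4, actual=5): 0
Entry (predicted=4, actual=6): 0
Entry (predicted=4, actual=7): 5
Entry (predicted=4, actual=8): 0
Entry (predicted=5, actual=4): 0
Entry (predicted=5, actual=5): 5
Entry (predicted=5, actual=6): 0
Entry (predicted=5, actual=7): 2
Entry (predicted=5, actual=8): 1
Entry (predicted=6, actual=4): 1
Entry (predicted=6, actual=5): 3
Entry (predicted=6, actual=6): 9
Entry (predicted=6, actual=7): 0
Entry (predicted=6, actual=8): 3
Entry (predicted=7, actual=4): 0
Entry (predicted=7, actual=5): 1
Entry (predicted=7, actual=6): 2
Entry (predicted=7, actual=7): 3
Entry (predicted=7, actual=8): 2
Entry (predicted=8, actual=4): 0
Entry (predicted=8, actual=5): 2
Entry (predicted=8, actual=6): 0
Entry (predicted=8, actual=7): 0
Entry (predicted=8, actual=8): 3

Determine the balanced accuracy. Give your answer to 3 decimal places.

Balanced accuracy = mean of per-class recall.
  4: recall = 4/5 = 0.8000
  5: recall = 5/11 = 0.4545
  6: recall = 9/11 = 0.8182
  7: recall = 3/10 = 0.3000
  8: recall = 3/9 = 0.3333
Mean = (0.8000 + 0.4545 + 0.8182 + 0.3000 + 0.3333) / 5 = 0.541

0.541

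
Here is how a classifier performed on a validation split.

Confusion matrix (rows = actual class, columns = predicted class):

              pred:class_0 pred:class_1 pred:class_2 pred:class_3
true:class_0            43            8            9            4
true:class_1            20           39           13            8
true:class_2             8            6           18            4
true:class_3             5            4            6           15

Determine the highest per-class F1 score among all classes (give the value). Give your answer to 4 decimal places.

Per-class F1 score (2·TP/(2·TP+FP+FN)):
  class_0: TP=43, FP=20+8+5=33, FN=8+9+4=21 → 86/140 = 0.61429
  class_1: TP=39, FP=8+6+4=18, FN=20+13+8=41 → 78/137 = 0.56934
  class_2: TP=18, FP=9+13+6=28, FN=8+6+4=18 → 36/82 = 0.43902
  class_3: TP=15, FP=4+8+4=16, FN=5+4+6=15 → 30/61 = 0.49180
Highest is class 'class_0' with F1 score = 0.6143.

0.6143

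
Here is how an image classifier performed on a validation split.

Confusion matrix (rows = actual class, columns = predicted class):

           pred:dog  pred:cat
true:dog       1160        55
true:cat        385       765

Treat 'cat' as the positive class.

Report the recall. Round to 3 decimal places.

0.665

Recall = TP/(TP+FN) = 765/(765+385) = 765/1150 = 0.665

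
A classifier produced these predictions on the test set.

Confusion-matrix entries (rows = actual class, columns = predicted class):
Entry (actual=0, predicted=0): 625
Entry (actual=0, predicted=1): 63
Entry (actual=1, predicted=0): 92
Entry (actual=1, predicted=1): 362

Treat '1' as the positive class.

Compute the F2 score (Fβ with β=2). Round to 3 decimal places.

Fβ = (1+β²)·TP / ((1+β²)·TP + β²·FN + FP), with β²=4
= 5·362 / (5·362 + 4·92 + 63) = 0.808

0.808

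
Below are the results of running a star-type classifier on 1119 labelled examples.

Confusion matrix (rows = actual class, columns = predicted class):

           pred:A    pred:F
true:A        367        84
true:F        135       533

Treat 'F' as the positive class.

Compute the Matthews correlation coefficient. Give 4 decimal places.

0.6032

MCC = (TP·TN − FP·FN) / √((TP+FP)(TP+FN)(TN+FP)(TN+FN))
Numerator = 533·367 − 84·135 = 184271
Denominator = √(617·668·451·502) = √93312942712 = 305471.6725
MCC = 184271 / 305471.6725 = 0.6032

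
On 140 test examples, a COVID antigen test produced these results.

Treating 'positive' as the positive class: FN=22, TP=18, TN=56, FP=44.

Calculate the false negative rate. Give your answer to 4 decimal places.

0.5500

FNR = FN/(FN+TP) = 22/(22+18) = 0.5500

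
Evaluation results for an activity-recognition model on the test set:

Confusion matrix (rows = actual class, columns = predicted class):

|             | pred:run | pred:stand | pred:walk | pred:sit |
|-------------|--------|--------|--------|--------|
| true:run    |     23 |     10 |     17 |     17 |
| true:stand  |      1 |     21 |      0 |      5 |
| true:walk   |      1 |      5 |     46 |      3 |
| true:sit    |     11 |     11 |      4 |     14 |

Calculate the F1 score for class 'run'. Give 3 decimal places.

F1 score = 2·TP/(2·TP+FP+FN).
run: TP=23, FP=1+1+11=13, FN=10+17+17=44 → 46/103 = 0.4466

0.447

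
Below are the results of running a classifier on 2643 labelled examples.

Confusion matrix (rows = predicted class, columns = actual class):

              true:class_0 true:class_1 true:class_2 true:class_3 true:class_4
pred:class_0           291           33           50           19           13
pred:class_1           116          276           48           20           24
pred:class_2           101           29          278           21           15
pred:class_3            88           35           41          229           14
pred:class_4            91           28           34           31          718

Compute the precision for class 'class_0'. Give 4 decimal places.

0.7167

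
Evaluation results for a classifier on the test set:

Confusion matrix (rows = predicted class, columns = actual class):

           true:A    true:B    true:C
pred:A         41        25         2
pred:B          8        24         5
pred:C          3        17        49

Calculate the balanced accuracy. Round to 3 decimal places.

0.676

Balanced accuracy = mean of per-class recall.
  A: recall = 41/52 = 0.7885
  B: recall = 24/66 = 0.3636
  C: recall = 49/56 = 0.8750
Mean = (0.7885 + 0.3636 + 0.8750) / 3 = 0.676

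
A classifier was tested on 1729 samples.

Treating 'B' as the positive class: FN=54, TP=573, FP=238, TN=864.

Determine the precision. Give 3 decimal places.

0.707

Precision = TP/(TP+FP) = 573/(573+238) = 573/811 = 0.707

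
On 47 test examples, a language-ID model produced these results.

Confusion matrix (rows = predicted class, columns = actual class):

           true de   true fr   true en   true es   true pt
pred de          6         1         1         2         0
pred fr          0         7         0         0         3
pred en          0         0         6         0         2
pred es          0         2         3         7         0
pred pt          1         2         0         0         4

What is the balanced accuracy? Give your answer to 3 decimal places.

Balanced accuracy = mean of per-class recall.
  de: recall = 6/7 = 0.8571
  fr: recall = 7/12 = 0.5833
  en: recall = 6/10 = 0.6000
  es: recall = 7/9 = 0.7778
  pt: recall = 4/9 = 0.4444
Mean = (0.8571 + 0.5833 + 0.6000 + 0.7778 + 0.4444) / 5 = 0.653

0.653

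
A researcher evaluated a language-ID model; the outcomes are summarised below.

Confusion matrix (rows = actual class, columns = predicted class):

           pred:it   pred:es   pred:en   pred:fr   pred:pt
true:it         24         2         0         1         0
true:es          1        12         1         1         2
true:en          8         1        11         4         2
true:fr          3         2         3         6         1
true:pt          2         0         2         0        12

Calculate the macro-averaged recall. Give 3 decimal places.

Per-class recall (TP/(TP+FN)):
  it: TP=24, FN=2+0+1+0=3 → 24/27 = 0.8889
  es: TP=12, FN=1+1+1+2=5 → 12/17 = 0.7059
  en: TP=11, FN=8+1+4+2=15 → 11/26 = 0.4231
  fr: TP=6, FN=3+2+3+1=9 → 6/15 = 0.4000
  pt: TP=12, FN=2+0+2+0=4 → 12/16 = 0.7500
Macro-recall = mean = (0.8889 + 0.7059 + 0.4231 + 0.4000 + 0.7500) / 5 = 0.634

0.634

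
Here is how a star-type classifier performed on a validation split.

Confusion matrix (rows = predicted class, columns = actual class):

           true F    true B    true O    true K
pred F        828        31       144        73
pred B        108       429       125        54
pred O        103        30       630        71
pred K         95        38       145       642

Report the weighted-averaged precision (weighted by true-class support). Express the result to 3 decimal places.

Per-class precision (TP/(TP+FP)):
  F: TP=828, FP=31+144+73=248 → 828/1076 = 0.7695
  B: TP=429, FP=108+125+54=287 → 429/716 = 0.5992
  O: TP=630, FP=103+30+71=204 → 630/834 = 0.7554
  K: TP=642, FP=95+38+145=278 → 642/920 = 0.6978
Weighted-precision = Σ (supportᵢ/N)·precisionᵢ with N=3546: (1134/3546)·0.7695 + (528/3546)·0.5992 + (1044/3546)·0.7554 + (840/3546)·0.6978 = 0.723

0.723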